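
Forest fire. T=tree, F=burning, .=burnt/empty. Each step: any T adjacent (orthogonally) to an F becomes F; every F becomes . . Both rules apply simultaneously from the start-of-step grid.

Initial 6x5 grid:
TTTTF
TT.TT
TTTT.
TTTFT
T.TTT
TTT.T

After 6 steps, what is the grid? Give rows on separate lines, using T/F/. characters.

Step 1: 6 trees catch fire, 2 burn out
  TTTF.
  TT.TF
  TTTF.
  TTF.F
  T.TFT
  TTT.T
Step 2: 6 trees catch fire, 6 burn out
  TTF..
  TT.F.
  TTF..
  TF...
  T.F.F
  TTT.T
Step 3: 5 trees catch fire, 6 burn out
  TF...
  TT...
  TF...
  F....
  T....
  TTF.F
Step 4: 5 trees catch fire, 5 burn out
  F....
  TF...
  F....
  .....
  F....
  TF...
Step 5: 2 trees catch fire, 5 burn out
  .....
  F....
  .....
  .....
  .....
  F....
Step 6: 0 trees catch fire, 2 burn out
  .....
  .....
  .....
  .....
  .....
  .....

.....
.....
.....
.....
.....
.....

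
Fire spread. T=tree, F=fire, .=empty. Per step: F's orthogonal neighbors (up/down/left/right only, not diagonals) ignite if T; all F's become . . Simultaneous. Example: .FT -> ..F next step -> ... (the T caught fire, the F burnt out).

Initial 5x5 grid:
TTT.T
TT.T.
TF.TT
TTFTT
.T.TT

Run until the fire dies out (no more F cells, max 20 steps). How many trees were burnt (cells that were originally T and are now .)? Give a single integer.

Step 1: +4 fires, +2 burnt (F count now 4)
Step 2: +7 fires, +4 burnt (F count now 7)
Step 3: +5 fires, +7 burnt (F count now 5)
Step 4: +0 fires, +5 burnt (F count now 0)
Fire out after step 4
Initially T: 17, now '.': 24
Total burnt (originally-T cells now '.'): 16

Answer: 16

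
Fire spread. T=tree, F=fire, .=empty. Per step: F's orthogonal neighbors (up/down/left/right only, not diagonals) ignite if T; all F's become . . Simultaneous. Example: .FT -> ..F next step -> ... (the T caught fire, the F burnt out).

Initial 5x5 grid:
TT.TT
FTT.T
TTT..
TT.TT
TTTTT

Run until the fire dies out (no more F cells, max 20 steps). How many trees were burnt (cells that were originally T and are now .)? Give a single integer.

Step 1: +3 fires, +1 burnt (F count now 3)
Step 2: +4 fires, +3 burnt (F count now 4)
Step 3: +3 fires, +4 burnt (F count now 3)
Step 4: +1 fires, +3 burnt (F count now 1)
Step 5: +1 fires, +1 burnt (F count now 1)
Step 6: +1 fires, +1 burnt (F count now 1)
Step 7: +2 fires, +1 burnt (F count now 2)
Step 8: +1 fires, +2 burnt (F count now 1)
Step 9: +0 fires, +1 burnt (F count now 0)
Fire out after step 9
Initially T: 19, now '.': 22
Total burnt (originally-T cells now '.'): 16

Answer: 16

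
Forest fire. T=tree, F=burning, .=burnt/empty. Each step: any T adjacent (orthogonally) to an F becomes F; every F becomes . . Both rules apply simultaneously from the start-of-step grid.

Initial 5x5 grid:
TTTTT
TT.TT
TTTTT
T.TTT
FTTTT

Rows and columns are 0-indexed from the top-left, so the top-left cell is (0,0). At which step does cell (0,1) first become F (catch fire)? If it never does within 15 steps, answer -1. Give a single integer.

Step 1: cell (0,1)='T' (+2 fires, +1 burnt)
Step 2: cell (0,1)='T' (+2 fires, +2 burnt)
Step 3: cell (0,1)='T' (+4 fires, +2 burnt)
Step 4: cell (0,1)='T' (+5 fires, +4 burnt)
Step 5: cell (0,1)='F' (+3 fires, +5 burnt)
  -> target ignites at step 5
Step 6: cell (0,1)='.' (+3 fires, +3 burnt)
Step 7: cell (0,1)='.' (+2 fires, +3 burnt)
Step 8: cell (0,1)='.' (+1 fires, +2 burnt)
Step 9: cell (0,1)='.' (+0 fires, +1 burnt)
  fire out at step 9

5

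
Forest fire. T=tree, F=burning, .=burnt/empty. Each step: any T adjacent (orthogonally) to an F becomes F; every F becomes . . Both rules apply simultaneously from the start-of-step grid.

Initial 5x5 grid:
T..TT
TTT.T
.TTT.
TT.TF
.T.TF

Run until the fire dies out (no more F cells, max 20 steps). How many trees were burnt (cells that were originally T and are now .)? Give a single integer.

Answer: 12

Derivation:
Step 1: +2 fires, +2 burnt (F count now 2)
Step 2: +1 fires, +2 burnt (F count now 1)
Step 3: +1 fires, +1 burnt (F count now 1)
Step 4: +2 fires, +1 burnt (F count now 2)
Step 5: +2 fires, +2 burnt (F count now 2)
Step 6: +3 fires, +2 burnt (F count now 3)
Step 7: +1 fires, +3 burnt (F count now 1)
Step 8: +0 fires, +1 burnt (F count now 0)
Fire out after step 8
Initially T: 15, now '.': 22
Total burnt (originally-T cells now '.'): 12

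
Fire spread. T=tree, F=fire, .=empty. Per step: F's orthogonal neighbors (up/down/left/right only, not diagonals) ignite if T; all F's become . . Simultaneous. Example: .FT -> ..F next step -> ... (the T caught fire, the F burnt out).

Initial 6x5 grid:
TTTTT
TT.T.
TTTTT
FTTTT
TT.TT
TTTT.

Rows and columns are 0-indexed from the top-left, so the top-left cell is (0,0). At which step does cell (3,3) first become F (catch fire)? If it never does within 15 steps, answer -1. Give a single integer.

Step 1: cell (3,3)='T' (+3 fires, +1 burnt)
Step 2: cell (3,3)='T' (+5 fires, +3 burnt)
Step 3: cell (3,3)='F' (+5 fires, +5 burnt)
  -> target ignites at step 3
Step 4: cell (3,3)='.' (+5 fires, +5 burnt)
Step 5: cell (3,3)='.' (+5 fires, +5 burnt)
Step 6: cell (3,3)='.' (+1 fires, +5 burnt)
Step 7: cell (3,3)='.' (+1 fires, +1 burnt)
Step 8: cell (3,3)='.' (+0 fires, +1 burnt)
  fire out at step 8

3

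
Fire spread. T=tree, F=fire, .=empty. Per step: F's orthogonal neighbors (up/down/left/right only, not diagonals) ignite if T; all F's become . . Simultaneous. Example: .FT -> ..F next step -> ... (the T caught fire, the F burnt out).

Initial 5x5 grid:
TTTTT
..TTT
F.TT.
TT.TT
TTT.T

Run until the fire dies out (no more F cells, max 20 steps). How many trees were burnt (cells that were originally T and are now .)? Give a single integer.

Answer: 5

Derivation:
Step 1: +1 fires, +1 burnt (F count now 1)
Step 2: +2 fires, +1 burnt (F count now 2)
Step 3: +1 fires, +2 burnt (F count now 1)
Step 4: +1 fires, +1 burnt (F count now 1)
Step 5: +0 fires, +1 burnt (F count now 0)
Fire out after step 5
Initially T: 18, now '.': 12
Total burnt (originally-T cells now '.'): 5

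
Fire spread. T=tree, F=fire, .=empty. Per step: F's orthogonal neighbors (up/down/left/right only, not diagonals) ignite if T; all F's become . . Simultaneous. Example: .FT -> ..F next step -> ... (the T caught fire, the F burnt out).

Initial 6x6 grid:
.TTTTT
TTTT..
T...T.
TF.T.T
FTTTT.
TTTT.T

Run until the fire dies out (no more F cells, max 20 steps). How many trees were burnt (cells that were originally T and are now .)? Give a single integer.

Step 1: +3 fires, +2 burnt (F count now 3)
Step 2: +3 fires, +3 burnt (F count now 3)
Step 3: +3 fires, +3 burnt (F count now 3)
Step 4: +4 fires, +3 burnt (F count now 4)
Step 5: +2 fires, +4 burnt (F count now 2)
Step 6: +2 fires, +2 burnt (F count now 2)
Step 7: +1 fires, +2 burnt (F count now 1)
Step 8: +1 fires, +1 burnt (F count now 1)
Step 9: +1 fires, +1 burnt (F count now 1)
Step 10: +0 fires, +1 burnt (F count now 0)
Fire out after step 10
Initially T: 23, now '.': 33
Total burnt (originally-T cells now '.'): 20

Answer: 20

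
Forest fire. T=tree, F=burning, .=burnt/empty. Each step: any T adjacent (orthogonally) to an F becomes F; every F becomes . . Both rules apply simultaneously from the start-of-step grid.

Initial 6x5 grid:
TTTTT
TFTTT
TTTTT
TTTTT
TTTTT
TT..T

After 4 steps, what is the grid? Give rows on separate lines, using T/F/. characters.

Step 1: 4 trees catch fire, 1 burn out
  TFTTT
  F.FTT
  TFTTT
  TTTTT
  TTTTT
  TT..T
Step 2: 6 trees catch fire, 4 burn out
  F.FTT
  ...FT
  F.FTT
  TFTTT
  TTTTT
  TT..T
Step 3: 6 trees catch fire, 6 burn out
  ...FT
  ....F
  ...FT
  F.FTT
  TFTTT
  TT..T
Step 4: 6 trees catch fire, 6 burn out
  ....F
  .....
  ....F
  ...FT
  F.FTT
  TF..T

....F
.....
....F
...FT
F.FTT
TF..T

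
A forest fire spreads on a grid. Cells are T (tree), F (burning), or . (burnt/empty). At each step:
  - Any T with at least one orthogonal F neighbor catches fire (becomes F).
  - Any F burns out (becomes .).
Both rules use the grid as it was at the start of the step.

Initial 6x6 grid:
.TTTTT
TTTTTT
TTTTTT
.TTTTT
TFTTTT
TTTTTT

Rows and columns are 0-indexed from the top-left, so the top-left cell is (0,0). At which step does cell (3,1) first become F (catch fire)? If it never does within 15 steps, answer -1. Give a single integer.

Step 1: cell (3,1)='F' (+4 fires, +1 burnt)
  -> target ignites at step 1
Step 2: cell (3,1)='.' (+5 fires, +4 burnt)
Step 3: cell (3,1)='.' (+6 fires, +5 burnt)
Step 4: cell (3,1)='.' (+7 fires, +6 burnt)
Step 5: cell (3,1)='.' (+5 fires, +7 burnt)
Step 6: cell (3,1)='.' (+3 fires, +5 burnt)
Step 7: cell (3,1)='.' (+2 fires, +3 burnt)
Step 8: cell (3,1)='.' (+1 fires, +2 burnt)
Step 9: cell (3,1)='.' (+0 fires, +1 burnt)
  fire out at step 9

1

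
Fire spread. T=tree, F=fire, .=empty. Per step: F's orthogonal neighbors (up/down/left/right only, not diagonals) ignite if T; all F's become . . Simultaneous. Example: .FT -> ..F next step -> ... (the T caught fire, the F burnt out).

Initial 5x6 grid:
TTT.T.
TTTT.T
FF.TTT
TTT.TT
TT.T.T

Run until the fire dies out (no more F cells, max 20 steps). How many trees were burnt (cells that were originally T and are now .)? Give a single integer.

Answer: 19

Derivation:
Step 1: +4 fires, +2 burnt (F count now 4)
Step 2: +6 fires, +4 burnt (F count now 6)
Step 3: +2 fires, +6 burnt (F count now 2)
Step 4: +1 fires, +2 burnt (F count now 1)
Step 5: +1 fires, +1 burnt (F count now 1)
Step 6: +2 fires, +1 burnt (F count now 2)
Step 7: +2 fires, +2 burnt (F count now 2)
Step 8: +1 fires, +2 burnt (F count now 1)
Step 9: +0 fires, +1 burnt (F count now 0)
Fire out after step 9
Initially T: 21, now '.': 28
Total burnt (originally-T cells now '.'): 19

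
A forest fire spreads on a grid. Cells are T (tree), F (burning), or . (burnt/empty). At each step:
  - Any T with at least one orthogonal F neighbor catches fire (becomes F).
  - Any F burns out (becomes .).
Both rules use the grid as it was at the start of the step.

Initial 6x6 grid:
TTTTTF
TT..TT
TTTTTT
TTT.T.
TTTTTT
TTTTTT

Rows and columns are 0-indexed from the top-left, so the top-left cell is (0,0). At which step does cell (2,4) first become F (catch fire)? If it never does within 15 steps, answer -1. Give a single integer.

Step 1: cell (2,4)='T' (+2 fires, +1 burnt)
Step 2: cell (2,4)='T' (+3 fires, +2 burnt)
Step 3: cell (2,4)='F' (+2 fires, +3 burnt)
  -> target ignites at step 3
Step 4: cell (2,4)='.' (+3 fires, +2 burnt)
Step 5: cell (2,4)='.' (+4 fires, +3 burnt)
Step 6: cell (2,4)='.' (+6 fires, +4 burnt)
Step 7: cell (2,4)='.' (+5 fires, +6 burnt)
Step 8: cell (2,4)='.' (+3 fires, +5 burnt)
Step 9: cell (2,4)='.' (+2 fires, +3 burnt)
Step 10: cell (2,4)='.' (+1 fires, +2 burnt)
Step 11: cell (2,4)='.' (+0 fires, +1 burnt)
  fire out at step 11

3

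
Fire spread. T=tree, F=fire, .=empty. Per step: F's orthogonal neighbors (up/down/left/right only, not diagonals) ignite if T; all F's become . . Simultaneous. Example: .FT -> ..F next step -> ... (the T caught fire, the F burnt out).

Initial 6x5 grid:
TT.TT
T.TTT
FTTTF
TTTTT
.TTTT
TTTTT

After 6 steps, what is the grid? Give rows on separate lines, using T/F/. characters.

Step 1: 6 trees catch fire, 2 burn out
  TT.TT
  F.TTF
  .FTF.
  FTTTF
  .TTTT
  TTTTT
Step 2: 7 trees catch fire, 6 burn out
  FT.TF
  ..TF.
  ..F..
  .FTF.
  .TTTF
  TTTTT
Step 3: 7 trees catch fire, 7 burn out
  .F.F.
  ..F..
  .....
  ..F..
  .FTF.
  TTTTF
Step 4: 3 trees catch fire, 7 burn out
  .....
  .....
  .....
  .....
  ..F..
  TFTF.
Step 5: 2 trees catch fire, 3 burn out
  .....
  .....
  .....
  .....
  .....
  F.F..
Step 6: 0 trees catch fire, 2 burn out
  .....
  .....
  .....
  .....
  .....
  .....

.....
.....
.....
.....
.....
.....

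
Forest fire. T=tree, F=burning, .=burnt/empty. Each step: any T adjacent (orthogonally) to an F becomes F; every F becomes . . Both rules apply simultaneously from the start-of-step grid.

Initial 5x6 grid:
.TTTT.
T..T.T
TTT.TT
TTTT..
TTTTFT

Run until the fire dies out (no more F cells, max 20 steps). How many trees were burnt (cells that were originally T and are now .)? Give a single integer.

Step 1: +2 fires, +1 burnt (F count now 2)
Step 2: +2 fires, +2 burnt (F count now 2)
Step 3: +2 fires, +2 burnt (F count now 2)
Step 4: +3 fires, +2 burnt (F count now 3)
Step 5: +2 fires, +3 burnt (F count now 2)
Step 6: +1 fires, +2 burnt (F count now 1)
Step 7: +1 fires, +1 burnt (F count now 1)
Step 8: +0 fires, +1 burnt (F count now 0)
Fire out after step 8
Initially T: 21, now '.': 22
Total burnt (originally-T cells now '.'): 13

Answer: 13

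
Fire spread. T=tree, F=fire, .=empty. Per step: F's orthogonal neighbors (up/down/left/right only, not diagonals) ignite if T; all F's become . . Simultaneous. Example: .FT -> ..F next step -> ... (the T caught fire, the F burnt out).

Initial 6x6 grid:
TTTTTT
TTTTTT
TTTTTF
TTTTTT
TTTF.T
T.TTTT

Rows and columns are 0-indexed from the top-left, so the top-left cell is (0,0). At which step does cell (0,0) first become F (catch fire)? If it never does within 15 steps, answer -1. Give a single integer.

Step 1: cell (0,0)='T' (+6 fires, +2 burnt)
Step 2: cell (0,0)='T' (+9 fires, +6 burnt)
Step 3: cell (0,0)='T' (+6 fires, +9 burnt)
Step 4: cell (0,0)='T' (+5 fires, +6 burnt)
Step 5: cell (0,0)='T' (+3 fires, +5 burnt)
Step 6: cell (0,0)='T' (+2 fires, +3 burnt)
Step 7: cell (0,0)='F' (+1 fires, +2 burnt)
  -> target ignites at step 7
Step 8: cell (0,0)='.' (+0 fires, +1 burnt)
  fire out at step 8

7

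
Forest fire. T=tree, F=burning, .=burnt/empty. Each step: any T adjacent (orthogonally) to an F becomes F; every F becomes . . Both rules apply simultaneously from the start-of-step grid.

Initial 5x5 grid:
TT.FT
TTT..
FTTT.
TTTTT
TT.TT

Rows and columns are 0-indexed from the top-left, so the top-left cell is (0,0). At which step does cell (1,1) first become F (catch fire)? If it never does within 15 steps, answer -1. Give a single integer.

Step 1: cell (1,1)='T' (+4 fires, +2 burnt)
Step 2: cell (1,1)='F' (+5 fires, +4 burnt)
  -> target ignites at step 2
Step 3: cell (1,1)='.' (+5 fires, +5 burnt)
Step 4: cell (1,1)='.' (+1 fires, +5 burnt)
Step 5: cell (1,1)='.' (+2 fires, +1 burnt)
Step 6: cell (1,1)='.' (+1 fires, +2 burnt)
Step 7: cell (1,1)='.' (+0 fires, +1 burnt)
  fire out at step 7

2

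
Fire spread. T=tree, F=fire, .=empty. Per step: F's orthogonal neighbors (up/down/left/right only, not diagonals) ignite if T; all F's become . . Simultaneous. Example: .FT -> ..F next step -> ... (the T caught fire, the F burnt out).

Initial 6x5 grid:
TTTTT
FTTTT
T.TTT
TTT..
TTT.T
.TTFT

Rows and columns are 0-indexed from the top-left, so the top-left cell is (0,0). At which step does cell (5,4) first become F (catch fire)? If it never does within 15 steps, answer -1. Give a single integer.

Step 1: cell (5,4)='F' (+5 fires, +2 burnt)
  -> target ignites at step 1
Step 2: cell (5,4)='.' (+6 fires, +5 burnt)
Step 3: cell (5,4)='.' (+7 fires, +6 burnt)
Step 4: cell (5,4)='.' (+3 fires, +7 burnt)
Step 5: cell (5,4)='.' (+2 fires, +3 burnt)
Step 6: cell (5,4)='.' (+0 fires, +2 burnt)
  fire out at step 6

1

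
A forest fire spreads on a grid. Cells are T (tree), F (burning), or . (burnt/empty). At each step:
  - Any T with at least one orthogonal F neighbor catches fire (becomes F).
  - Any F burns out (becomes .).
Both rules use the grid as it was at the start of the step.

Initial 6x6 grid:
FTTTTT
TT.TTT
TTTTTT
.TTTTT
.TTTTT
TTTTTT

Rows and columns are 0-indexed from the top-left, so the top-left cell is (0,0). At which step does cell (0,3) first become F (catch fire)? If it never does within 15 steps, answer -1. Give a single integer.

Step 1: cell (0,3)='T' (+2 fires, +1 burnt)
Step 2: cell (0,3)='T' (+3 fires, +2 burnt)
Step 3: cell (0,3)='F' (+2 fires, +3 burnt)
  -> target ignites at step 3
Step 4: cell (0,3)='.' (+4 fires, +2 burnt)
Step 5: cell (0,3)='.' (+5 fires, +4 burnt)
Step 6: cell (0,3)='.' (+5 fires, +5 burnt)
Step 7: cell (0,3)='.' (+5 fires, +5 burnt)
Step 8: cell (0,3)='.' (+3 fires, +5 burnt)
Step 9: cell (0,3)='.' (+2 fires, +3 burnt)
Step 10: cell (0,3)='.' (+1 fires, +2 burnt)
Step 11: cell (0,3)='.' (+0 fires, +1 burnt)
  fire out at step 11

3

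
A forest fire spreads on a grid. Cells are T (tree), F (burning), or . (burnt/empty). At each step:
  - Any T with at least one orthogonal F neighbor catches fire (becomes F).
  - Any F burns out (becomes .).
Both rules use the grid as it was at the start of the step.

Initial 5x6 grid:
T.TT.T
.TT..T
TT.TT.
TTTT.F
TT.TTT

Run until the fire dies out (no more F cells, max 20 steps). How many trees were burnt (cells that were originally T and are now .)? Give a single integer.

Answer: 17

Derivation:
Step 1: +1 fires, +1 burnt (F count now 1)
Step 2: +1 fires, +1 burnt (F count now 1)
Step 3: +1 fires, +1 burnt (F count now 1)
Step 4: +1 fires, +1 burnt (F count now 1)
Step 5: +2 fires, +1 burnt (F count now 2)
Step 6: +2 fires, +2 burnt (F count now 2)
Step 7: +3 fires, +2 burnt (F count now 3)
Step 8: +3 fires, +3 burnt (F count now 3)
Step 9: +1 fires, +3 burnt (F count now 1)
Step 10: +1 fires, +1 burnt (F count now 1)
Step 11: +1 fires, +1 burnt (F count now 1)
Step 12: +0 fires, +1 burnt (F count now 0)
Fire out after step 12
Initially T: 20, now '.': 27
Total burnt (originally-T cells now '.'): 17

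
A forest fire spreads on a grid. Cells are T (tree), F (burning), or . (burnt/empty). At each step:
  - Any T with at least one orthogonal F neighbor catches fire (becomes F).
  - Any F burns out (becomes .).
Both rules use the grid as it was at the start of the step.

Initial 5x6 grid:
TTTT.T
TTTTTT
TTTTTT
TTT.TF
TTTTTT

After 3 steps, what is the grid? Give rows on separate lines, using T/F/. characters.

Step 1: 3 trees catch fire, 1 burn out
  TTTT.T
  TTTTTT
  TTTTTF
  TTT.F.
  TTTTTF
Step 2: 3 trees catch fire, 3 burn out
  TTTT.T
  TTTTTF
  TTTTF.
  TTT...
  TTTTF.
Step 3: 4 trees catch fire, 3 burn out
  TTTT.F
  TTTTF.
  TTTF..
  TTT...
  TTTF..

TTTT.F
TTTTF.
TTTF..
TTT...
TTTF..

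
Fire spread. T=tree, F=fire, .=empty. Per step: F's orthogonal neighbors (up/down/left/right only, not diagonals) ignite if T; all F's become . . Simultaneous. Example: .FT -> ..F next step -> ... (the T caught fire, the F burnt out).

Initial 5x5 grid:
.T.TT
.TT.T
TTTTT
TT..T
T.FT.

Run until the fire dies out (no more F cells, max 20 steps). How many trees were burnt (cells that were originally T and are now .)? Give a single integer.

Answer: 1

Derivation:
Step 1: +1 fires, +1 burnt (F count now 1)
Step 2: +0 fires, +1 burnt (F count now 0)
Fire out after step 2
Initially T: 16, now '.': 10
Total burnt (originally-T cells now '.'): 1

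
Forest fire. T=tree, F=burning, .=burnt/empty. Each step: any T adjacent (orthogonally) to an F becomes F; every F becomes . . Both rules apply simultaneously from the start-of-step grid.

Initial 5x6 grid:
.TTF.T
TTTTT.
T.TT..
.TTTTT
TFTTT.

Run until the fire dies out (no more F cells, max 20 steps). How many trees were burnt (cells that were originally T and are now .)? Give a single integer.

Answer: 19

Derivation:
Step 1: +5 fires, +2 burnt (F count now 5)
Step 2: +6 fires, +5 burnt (F count now 6)
Step 3: +4 fires, +6 burnt (F count now 4)
Step 4: +2 fires, +4 burnt (F count now 2)
Step 5: +2 fires, +2 burnt (F count now 2)
Step 6: +0 fires, +2 burnt (F count now 0)
Fire out after step 6
Initially T: 20, now '.': 29
Total burnt (originally-T cells now '.'): 19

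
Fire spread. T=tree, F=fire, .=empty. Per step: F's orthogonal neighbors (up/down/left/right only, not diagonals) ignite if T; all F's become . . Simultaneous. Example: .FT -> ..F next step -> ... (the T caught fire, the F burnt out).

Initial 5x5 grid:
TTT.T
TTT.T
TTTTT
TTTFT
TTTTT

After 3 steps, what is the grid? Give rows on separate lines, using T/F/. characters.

Step 1: 4 trees catch fire, 1 burn out
  TTT.T
  TTT.T
  TTTFT
  TTF.F
  TTTFT
Step 2: 5 trees catch fire, 4 burn out
  TTT.T
  TTT.T
  TTF.F
  TF...
  TTF.F
Step 3: 5 trees catch fire, 5 burn out
  TTT.T
  TTF.F
  TF...
  F....
  TF...

TTT.T
TTF.F
TF...
F....
TF...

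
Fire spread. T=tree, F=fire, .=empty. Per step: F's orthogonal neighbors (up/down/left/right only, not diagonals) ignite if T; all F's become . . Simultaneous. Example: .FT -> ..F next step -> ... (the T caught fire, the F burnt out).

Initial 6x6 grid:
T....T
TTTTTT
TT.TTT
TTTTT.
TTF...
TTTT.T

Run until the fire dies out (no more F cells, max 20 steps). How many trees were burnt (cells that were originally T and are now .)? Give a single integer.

Step 1: +3 fires, +1 burnt (F count now 3)
Step 2: +5 fires, +3 burnt (F count now 5)
Step 3: +5 fires, +5 burnt (F count now 5)
Step 4: +4 fires, +5 burnt (F count now 4)
Step 5: +4 fires, +4 burnt (F count now 4)
Step 6: +2 fires, +4 burnt (F count now 2)
Step 7: +1 fires, +2 burnt (F count now 1)
Step 8: +0 fires, +1 burnt (F count now 0)
Fire out after step 8
Initially T: 25, now '.': 35
Total burnt (originally-T cells now '.'): 24

Answer: 24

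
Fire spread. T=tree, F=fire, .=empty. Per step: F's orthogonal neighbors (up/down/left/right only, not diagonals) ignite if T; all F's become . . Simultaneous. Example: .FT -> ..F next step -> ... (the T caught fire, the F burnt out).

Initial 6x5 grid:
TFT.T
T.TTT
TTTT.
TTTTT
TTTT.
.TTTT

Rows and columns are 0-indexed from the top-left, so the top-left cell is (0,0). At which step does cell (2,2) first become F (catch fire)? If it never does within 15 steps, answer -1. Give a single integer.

Step 1: cell (2,2)='T' (+2 fires, +1 burnt)
Step 2: cell (2,2)='T' (+2 fires, +2 burnt)
Step 3: cell (2,2)='F' (+3 fires, +2 burnt)
  -> target ignites at step 3
Step 4: cell (2,2)='.' (+5 fires, +3 burnt)
Step 5: cell (2,2)='.' (+5 fires, +5 burnt)
Step 6: cell (2,2)='.' (+4 fires, +5 burnt)
Step 7: cell (2,2)='.' (+2 fires, +4 burnt)
Step 8: cell (2,2)='.' (+1 fires, +2 burnt)
Step 9: cell (2,2)='.' (+0 fires, +1 burnt)
  fire out at step 9

3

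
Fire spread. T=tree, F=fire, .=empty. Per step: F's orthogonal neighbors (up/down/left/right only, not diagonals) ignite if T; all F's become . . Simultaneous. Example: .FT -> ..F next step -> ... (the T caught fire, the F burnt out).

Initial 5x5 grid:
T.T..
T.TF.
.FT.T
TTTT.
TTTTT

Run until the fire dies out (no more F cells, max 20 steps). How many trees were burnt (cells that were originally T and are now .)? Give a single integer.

Answer: 12

Derivation:
Step 1: +3 fires, +2 burnt (F count now 3)
Step 2: +4 fires, +3 burnt (F count now 4)
Step 3: +3 fires, +4 burnt (F count now 3)
Step 4: +1 fires, +3 burnt (F count now 1)
Step 5: +1 fires, +1 burnt (F count now 1)
Step 6: +0 fires, +1 burnt (F count now 0)
Fire out after step 6
Initially T: 15, now '.': 22
Total burnt (originally-T cells now '.'): 12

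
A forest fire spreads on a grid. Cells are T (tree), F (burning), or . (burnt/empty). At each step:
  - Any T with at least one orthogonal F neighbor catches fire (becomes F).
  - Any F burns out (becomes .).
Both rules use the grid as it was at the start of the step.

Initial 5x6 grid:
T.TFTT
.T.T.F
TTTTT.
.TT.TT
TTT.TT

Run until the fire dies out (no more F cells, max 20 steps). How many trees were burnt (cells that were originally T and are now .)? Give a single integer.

Answer: 19

Derivation:
Step 1: +4 fires, +2 burnt (F count now 4)
Step 2: +1 fires, +4 burnt (F count now 1)
Step 3: +2 fires, +1 burnt (F count now 2)
Step 4: +3 fires, +2 burnt (F count now 3)
Step 5: +6 fires, +3 burnt (F count now 6)
Step 6: +2 fires, +6 burnt (F count now 2)
Step 7: +1 fires, +2 burnt (F count now 1)
Step 8: +0 fires, +1 burnt (F count now 0)
Fire out after step 8
Initially T: 20, now '.': 29
Total burnt (originally-T cells now '.'): 19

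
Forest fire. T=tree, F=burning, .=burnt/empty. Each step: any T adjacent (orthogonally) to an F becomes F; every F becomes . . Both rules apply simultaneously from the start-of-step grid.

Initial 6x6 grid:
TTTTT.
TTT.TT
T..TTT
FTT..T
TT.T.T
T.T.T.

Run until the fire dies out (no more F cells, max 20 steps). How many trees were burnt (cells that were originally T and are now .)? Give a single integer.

Step 1: +3 fires, +1 burnt (F count now 3)
Step 2: +4 fires, +3 burnt (F count now 4)
Step 3: +2 fires, +4 burnt (F count now 2)
Step 4: +2 fires, +2 burnt (F count now 2)
Step 5: +1 fires, +2 burnt (F count now 1)
Step 6: +1 fires, +1 burnt (F count now 1)
Step 7: +1 fires, +1 burnt (F count now 1)
Step 8: +1 fires, +1 burnt (F count now 1)
Step 9: +2 fires, +1 burnt (F count now 2)
Step 10: +2 fires, +2 burnt (F count now 2)
Step 11: +1 fires, +2 burnt (F count now 1)
Step 12: +1 fires, +1 burnt (F count now 1)
Step 13: +0 fires, +1 burnt (F count now 0)
Fire out after step 13
Initially T: 24, now '.': 33
Total burnt (originally-T cells now '.'): 21

Answer: 21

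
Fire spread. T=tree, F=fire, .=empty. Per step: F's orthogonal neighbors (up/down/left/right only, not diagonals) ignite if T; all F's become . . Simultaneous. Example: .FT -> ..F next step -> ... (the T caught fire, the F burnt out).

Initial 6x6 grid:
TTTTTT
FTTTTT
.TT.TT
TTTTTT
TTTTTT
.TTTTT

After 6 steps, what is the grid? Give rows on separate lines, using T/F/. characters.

Step 1: 2 trees catch fire, 1 burn out
  FTTTTT
  .FTTTT
  .TT.TT
  TTTTTT
  TTTTTT
  .TTTTT
Step 2: 3 trees catch fire, 2 burn out
  .FTTTT
  ..FTTT
  .FT.TT
  TTTTTT
  TTTTTT
  .TTTTT
Step 3: 4 trees catch fire, 3 burn out
  ..FTTT
  ...FTT
  ..F.TT
  TFTTTT
  TTTTTT
  .TTTTT
Step 4: 5 trees catch fire, 4 burn out
  ...FTT
  ....FT
  ....TT
  F.FTTT
  TFTTTT
  .TTTTT
Step 5: 7 trees catch fire, 5 burn out
  ....FT
  .....F
  ....FT
  ...FTT
  F.FTTT
  .FTTTT
Step 6: 5 trees catch fire, 7 burn out
  .....F
  ......
  .....F
  ....FT
  ...FTT
  ..FTTT

.....F
......
.....F
....FT
...FTT
..FTTT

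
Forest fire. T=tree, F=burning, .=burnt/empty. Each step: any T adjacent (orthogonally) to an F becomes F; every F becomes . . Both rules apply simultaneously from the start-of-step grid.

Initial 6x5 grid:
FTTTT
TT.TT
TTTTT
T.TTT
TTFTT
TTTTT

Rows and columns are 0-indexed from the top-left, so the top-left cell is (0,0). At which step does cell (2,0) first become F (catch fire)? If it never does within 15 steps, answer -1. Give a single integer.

Step 1: cell (2,0)='T' (+6 fires, +2 burnt)
Step 2: cell (2,0)='F' (+9 fires, +6 burnt)
  -> target ignites at step 2
Step 3: cell (2,0)='.' (+7 fires, +9 burnt)
Step 4: cell (2,0)='.' (+3 fires, +7 burnt)
Step 5: cell (2,0)='.' (+1 fires, +3 burnt)
Step 6: cell (2,0)='.' (+0 fires, +1 burnt)
  fire out at step 6

2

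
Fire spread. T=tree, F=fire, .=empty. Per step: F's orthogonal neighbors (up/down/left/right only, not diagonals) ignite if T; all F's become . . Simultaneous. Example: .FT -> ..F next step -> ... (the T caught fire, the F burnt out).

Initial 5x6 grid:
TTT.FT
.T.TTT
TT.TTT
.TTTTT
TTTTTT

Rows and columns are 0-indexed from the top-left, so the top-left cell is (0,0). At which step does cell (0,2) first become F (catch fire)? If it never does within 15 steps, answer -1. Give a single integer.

Step 1: cell (0,2)='T' (+2 fires, +1 burnt)
Step 2: cell (0,2)='T' (+3 fires, +2 burnt)
Step 3: cell (0,2)='T' (+3 fires, +3 burnt)
Step 4: cell (0,2)='T' (+3 fires, +3 burnt)
Step 5: cell (0,2)='T' (+3 fires, +3 burnt)
Step 6: cell (0,2)='T' (+2 fires, +3 burnt)
Step 7: cell (0,2)='T' (+2 fires, +2 burnt)
Step 8: cell (0,2)='T' (+3 fires, +2 burnt)
Step 9: cell (0,2)='T' (+1 fires, +3 burnt)
Step 10: cell (0,2)='F' (+2 fires, +1 burnt)
  -> target ignites at step 10
Step 11: cell (0,2)='.' (+0 fires, +2 burnt)
  fire out at step 11

10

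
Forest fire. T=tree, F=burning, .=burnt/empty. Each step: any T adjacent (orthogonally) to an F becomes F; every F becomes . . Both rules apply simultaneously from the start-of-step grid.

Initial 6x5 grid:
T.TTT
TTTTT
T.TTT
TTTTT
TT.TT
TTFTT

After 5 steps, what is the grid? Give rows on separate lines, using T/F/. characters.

Step 1: 2 trees catch fire, 1 burn out
  T.TTT
  TTTTT
  T.TTT
  TTTTT
  TT.TT
  TF.FT
Step 2: 4 trees catch fire, 2 burn out
  T.TTT
  TTTTT
  T.TTT
  TTTTT
  TF.FT
  F...F
Step 3: 4 trees catch fire, 4 burn out
  T.TTT
  TTTTT
  T.TTT
  TFTFT
  F...F
  .....
Step 4: 4 trees catch fire, 4 burn out
  T.TTT
  TTTTT
  T.TFT
  F.F.F
  .....
  .....
Step 5: 4 trees catch fire, 4 burn out
  T.TTT
  TTTFT
  F.F.F
  .....
  .....
  .....

T.TTT
TTTFT
F.F.F
.....
.....
.....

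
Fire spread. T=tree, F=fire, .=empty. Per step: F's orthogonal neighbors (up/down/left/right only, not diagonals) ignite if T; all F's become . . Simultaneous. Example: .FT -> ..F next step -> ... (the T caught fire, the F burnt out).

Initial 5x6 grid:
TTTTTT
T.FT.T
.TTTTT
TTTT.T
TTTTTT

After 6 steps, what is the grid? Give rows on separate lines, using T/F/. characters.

Step 1: 3 trees catch fire, 1 burn out
  TTFTTT
  T..F.T
  .TFTTT
  TTTT.T
  TTTTTT
Step 2: 5 trees catch fire, 3 burn out
  TF.FTT
  T....T
  .F.FTT
  TTFT.T
  TTTTTT
Step 3: 6 trees catch fire, 5 burn out
  F...FT
  T....T
  ....FT
  TF.F.T
  TTFTTT
Step 4: 6 trees catch fire, 6 burn out
  .....F
  F....T
  .....F
  F....T
  TF.FTT
Step 5: 4 trees catch fire, 6 burn out
  ......
  .....F
  ......
  .....F
  F...FT
Step 6: 1 trees catch fire, 4 burn out
  ......
  ......
  ......
  ......
  .....F

......
......
......
......
.....F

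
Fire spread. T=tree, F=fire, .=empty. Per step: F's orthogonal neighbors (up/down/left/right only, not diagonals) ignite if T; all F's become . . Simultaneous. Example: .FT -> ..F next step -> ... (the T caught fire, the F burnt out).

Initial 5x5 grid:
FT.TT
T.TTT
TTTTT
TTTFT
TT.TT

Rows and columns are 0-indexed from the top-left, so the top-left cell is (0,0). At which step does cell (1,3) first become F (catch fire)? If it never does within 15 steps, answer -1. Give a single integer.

Step 1: cell (1,3)='T' (+6 fires, +2 burnt)
Step 2: cell (1,3)='F' (+6 fires, +6 burnt)
  -> target ignites at step 2
Step 3: cell (1,3)='.' (+6 fires, +6 burnt)
Step 4: cell (1,3)='.' (+2 fires, +6 burnt)
Step 5: cell (1,3)='.' (+0 fires, +2 burnt)
  fire out at step 5

2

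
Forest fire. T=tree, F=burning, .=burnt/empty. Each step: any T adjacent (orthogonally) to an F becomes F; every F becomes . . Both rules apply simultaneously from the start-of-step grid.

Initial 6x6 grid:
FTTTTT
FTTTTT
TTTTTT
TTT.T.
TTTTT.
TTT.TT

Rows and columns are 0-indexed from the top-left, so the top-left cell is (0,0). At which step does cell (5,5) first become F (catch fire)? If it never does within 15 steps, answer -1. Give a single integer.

Step 1: cell (5,5)='T' (+3 fires, +2 burnt)
Step 2: cell (5,5)='T' (+4 fires, +3 burnt)
Step 3: cell (5,5)='T' (+5 fires, +4 burnt)
Step 4: cell (5,5)='T' (+6 fires, +5 burnt)
Step 5: cell (5,5)='T' (+5 fires, +6 burnt)
Step 6: cell (5,5)='T' (+4 fires, +5 burnt)
Step 7: cell (5,5)='T' (+1 fires, +4 burnt)
Step 8: cell (5,5)='T' (+1 fires, +1 burnt)
Step 9: cell (5,5)='F' (+1 fires, +1 burnt)
  -> target ignites at step 9
Step 10: cell (5,5)='.' (+0 fires, +1 burnt)
  fire out at step 10

9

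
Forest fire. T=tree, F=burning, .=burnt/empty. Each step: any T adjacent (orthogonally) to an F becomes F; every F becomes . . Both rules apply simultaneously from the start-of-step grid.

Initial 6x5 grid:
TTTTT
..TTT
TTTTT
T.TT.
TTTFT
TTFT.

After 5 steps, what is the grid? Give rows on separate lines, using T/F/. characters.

Step 1: 5 trees catch fire, 2 burn out
  TTTTT
  ..TTT
  TTTTT
  T.TF.
  TTF.F
  TF.F.
Step 2: 4 trees catch fire, 5 burn out
  TTTTT
  ..TTT
  TTTFT
  T.F..
  TF...
  F....
Step 3: 4 trees catch fire, 4 burn out
  TTTTT
  ..TFT
  TTF.F
  T....
  F....
  .....
Step 4: 5 trees catch fire, 4 burn out
  TTTFT
  ..F.F
  TF...
  F....
  .....
  .....
Step 5: 3 trees catch fire, 5 burn out
  TTF.F
  .....
  F....
  .....
  .....
  .....

TTF.F
.....
F....
.....
.....
.....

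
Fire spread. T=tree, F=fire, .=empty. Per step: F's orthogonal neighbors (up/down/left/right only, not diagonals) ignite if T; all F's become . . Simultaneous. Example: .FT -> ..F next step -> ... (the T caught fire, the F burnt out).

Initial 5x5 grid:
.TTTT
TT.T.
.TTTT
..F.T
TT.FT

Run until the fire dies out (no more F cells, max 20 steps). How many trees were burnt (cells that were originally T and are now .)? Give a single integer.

Step 1: +2 fires, +2 burnt (F count now 2)
Step 2: +3 fires, +2 burnt (F count now 3)
Step 3: +3 fires, +3 burnt (F count now 3)
Step 4: +3 fires, +3 burnt (F count now 3)
Step 5: +2 fires, +3 burnt (F count now 2)
Step 6: +0 fires, +2 burnt (F count now 0)
Fire out after step 6
Initially T: 15, now '.': 23
Total burnt (originally-T cells now '.'): 13

Answer: 13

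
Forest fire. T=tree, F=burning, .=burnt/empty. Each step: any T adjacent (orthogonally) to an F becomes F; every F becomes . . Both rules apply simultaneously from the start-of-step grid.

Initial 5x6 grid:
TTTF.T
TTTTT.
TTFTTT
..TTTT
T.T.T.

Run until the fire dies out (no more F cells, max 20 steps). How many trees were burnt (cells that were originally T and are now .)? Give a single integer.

Answer: 19

Derivation:
Step 1: +6 fires, +2 burnt (F count now 6)
Step 2: +7 fires, +6 burnt (F count now 7)
Step 3: +4 fires, +7 burnt (F count now 4)
Step 4: +2 fires, +4 burnt (F count now 2)
Step 5: +0 fires, +2 burnt (F count now 0)
Fire out after step 5
Initially T: 21, now '.': 28
Total burnt (originally-T cells now '.'): 19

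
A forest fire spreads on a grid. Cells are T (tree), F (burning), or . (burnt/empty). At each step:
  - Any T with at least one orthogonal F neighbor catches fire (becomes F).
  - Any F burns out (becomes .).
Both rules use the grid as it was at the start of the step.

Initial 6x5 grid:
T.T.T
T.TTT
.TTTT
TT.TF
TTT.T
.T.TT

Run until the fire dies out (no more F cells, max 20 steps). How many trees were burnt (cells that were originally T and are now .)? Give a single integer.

Step 1: +3 fires, +1 burnt (F count now 3)
Step 2: +3 fires, +3 burnt (F count now 3)
Step 3: +4 fires, +3 burnt (F count now 4)
Step 4: +2 fires, +4 burnt (F count now 2)
Step 5: +2 fires, +2 burnt (F count now 2)
Step 6: +2 fires, +2 burnt (F count now 2)
Step 7: +3 fires, +2 burnt (F count now 3)
Step 8: +0 fires, +3 burnt (F count now 0)
Fire out after step 8
Initially T: 21, now '.': 28
Total burnt (originally-T cells now '.'): 19

Answer: 19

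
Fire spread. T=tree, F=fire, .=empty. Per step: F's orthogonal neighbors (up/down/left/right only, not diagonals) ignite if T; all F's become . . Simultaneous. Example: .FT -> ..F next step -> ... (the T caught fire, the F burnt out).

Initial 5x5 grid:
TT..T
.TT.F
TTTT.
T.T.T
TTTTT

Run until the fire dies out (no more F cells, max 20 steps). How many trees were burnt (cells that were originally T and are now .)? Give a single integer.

Answer: 1

Derivation:
Step 1: +1 fires, +1 burnt (F count now 1)
Step 2: +0 fires, +1 burnt (F count now 0)
Fire out after step 2
Initially T: 17, now '.': 9
Total burnt (originally-T cells now '.'): 1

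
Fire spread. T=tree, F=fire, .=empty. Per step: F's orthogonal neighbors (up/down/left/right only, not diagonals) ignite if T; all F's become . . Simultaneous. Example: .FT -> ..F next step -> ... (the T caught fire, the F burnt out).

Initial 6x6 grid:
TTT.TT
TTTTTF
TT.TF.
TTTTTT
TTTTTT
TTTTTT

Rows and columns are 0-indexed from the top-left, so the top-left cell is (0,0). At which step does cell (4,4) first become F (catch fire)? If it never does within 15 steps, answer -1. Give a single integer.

Step 1: cell (4,4)='T' (+4 fires, +2 burnt)
Step 2: cell (4,4)='F' (+5 fires, +4 burnt)
  -> target ignites at step 2
Step 3: cell (4,4)='.' (+5 fires, +5 burnt)
Step 4: cell (4,4)='.' (+6 fires, +5 burnt)
Step 5: cell (4,4)='.' (+6 fires, +6 burnt)
Step 6: cell (4,4)='.' (+4 fires, +6 burnt)
Step 7: cell (4,4)='.' (+1 fires, +4 burnt)
Step 8: cell (4,4)='.' (+0 fires, +1 burnt)
  fire out at step 8

2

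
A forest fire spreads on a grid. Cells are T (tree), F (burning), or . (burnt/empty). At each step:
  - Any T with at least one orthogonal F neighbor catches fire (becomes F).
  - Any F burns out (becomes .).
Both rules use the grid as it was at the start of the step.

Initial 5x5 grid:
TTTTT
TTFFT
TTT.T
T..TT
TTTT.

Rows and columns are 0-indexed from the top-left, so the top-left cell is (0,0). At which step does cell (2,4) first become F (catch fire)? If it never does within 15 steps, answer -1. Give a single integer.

Step 1: cell (2,4)='T' (+5 fires, +2 burnt)
Step 2: cell (2,4)='F' (+5 fires, +5 burnt)
  -> target ignites at step 2
Step 3: cell (2,4)='.' (+3 fires, +5 burnt)
Step 4: cell (2,4)='.' (+2 fires, +3 burnt)
Step 5: cell (2,4)='.' (+2 fires, +2 burnt)
Step 6: cell (2,4)='.' (+2 fires, +2 burnt)
Step 7: cell (2,4)='.' (+0 fires, +2 burnt)
  fire out at step 7

2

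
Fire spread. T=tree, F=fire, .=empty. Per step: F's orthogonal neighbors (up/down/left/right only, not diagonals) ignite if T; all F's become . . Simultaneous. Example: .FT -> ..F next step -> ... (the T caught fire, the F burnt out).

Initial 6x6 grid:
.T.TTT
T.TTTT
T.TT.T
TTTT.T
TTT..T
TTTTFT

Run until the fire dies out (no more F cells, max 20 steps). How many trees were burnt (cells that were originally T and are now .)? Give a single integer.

Step 1: +2 fires, +1 burnt (F count now 2)
Step 2: +2 fires, +2 burnt (F count now 2)
Step 3: +3 fires, +2 burnt (F count now 3)
Step 4: +4 fires, +3 burnt (F count now 4)
Step 5: +5 fires, +4 burnt (F count now 5)
Step 6: +5 fires, +5 burnt (F count now 5)
Step 7: +3 fires, +5 burnt (F count now 3)
Step 8: +2 fires, +3 burnt (F count now 2)
Step 9: +0 fires, +2 burnt (F count now 0)
Fire out after step 9
Initially T: 27, now '.': 35
Total burnt (originally-T cells now '.'): 26

Answer: 26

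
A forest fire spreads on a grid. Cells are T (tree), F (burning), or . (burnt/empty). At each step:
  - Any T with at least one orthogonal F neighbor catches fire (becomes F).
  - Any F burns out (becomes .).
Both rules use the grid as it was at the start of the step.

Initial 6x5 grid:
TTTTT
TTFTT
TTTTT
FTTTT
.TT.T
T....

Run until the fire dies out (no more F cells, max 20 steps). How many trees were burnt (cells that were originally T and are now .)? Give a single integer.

Answer: 21

Derivation:
Step 1: +6 fires, +2 burnt (F count now 6)
Step 2: +8 fires, +6 burnt (F count now 8)
Step 3: +5 fires, +8 burnt (F count now 5)
Step 4: +1 fires, +5 burnt (F count now 1)
Step 5: +1 fires, +1 burnt (F count now 1)
Step 6: +0 fires, +1 burnt (F count now 0)
Fire out after step 6
Initially T: 22, now '.': 29
Total burnt (originally-T cells now '.'): 21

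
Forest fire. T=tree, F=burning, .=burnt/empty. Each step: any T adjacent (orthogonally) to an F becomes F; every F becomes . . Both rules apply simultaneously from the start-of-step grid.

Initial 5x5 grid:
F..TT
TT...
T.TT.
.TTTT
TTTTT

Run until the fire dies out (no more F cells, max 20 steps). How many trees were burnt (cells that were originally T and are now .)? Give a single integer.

Step 1: +1 fires, +1 burnt (F count now 1)
Step 2: +2 fires, +1 burnt (F count now 2)
Step 3: +0 fires, +2 burnt (F count now 0)
Fire out after step 3
Initially T: 16, now '.': 12
Total burnt (originally-T cells now '.'): 3

Answer: 3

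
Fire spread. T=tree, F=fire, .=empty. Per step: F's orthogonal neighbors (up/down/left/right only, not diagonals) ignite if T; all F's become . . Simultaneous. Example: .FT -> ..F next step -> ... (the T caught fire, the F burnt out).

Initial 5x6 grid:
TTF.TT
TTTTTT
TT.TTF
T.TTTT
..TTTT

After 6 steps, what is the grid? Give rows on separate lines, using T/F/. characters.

Step 1: 5 trees catch fire, 2 burn out
  TF..TT
  TTFTTF
  TT.TF.
  T.TTTF
  ..TTTT
Step 2: 8 trees catch fire, 5 burn out
  F...TF
  TF.FF.
  TT.F..
  T.TTF.
  ..TTTF
Step 3: 5 trees catch fire, 8 burn out
  ....F.
  F.....
  TF....
  T.TF..
  ..TTF.
Step 4: 3 trees catch fire, 5 burn out
  ......
  ......
  F.....
  T.F...
  ..TF..
Step 5: 2 trees catch fire, 3 burn out
  ......
  ......
  ......
  F.....
  ..F...
Step 6: 0 trees catch fire, 2 burn out
  ......
  ......
  ......
  ......
  ......

......
......
......
......
......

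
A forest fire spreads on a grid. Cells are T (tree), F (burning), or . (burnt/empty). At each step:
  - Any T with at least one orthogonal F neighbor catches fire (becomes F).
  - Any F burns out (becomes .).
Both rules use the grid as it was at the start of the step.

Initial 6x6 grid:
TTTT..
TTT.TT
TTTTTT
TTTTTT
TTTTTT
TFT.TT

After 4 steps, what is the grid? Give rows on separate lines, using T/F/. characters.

Step 1: 3 trees catch fire, 1 burn out
  TTTT..
  TTT.TT
  TTTTTT
  TTTTTT
  TFTTTT
  F.F.TT
Step 2: 3 trees catch fire, 3 burn out
  TTTT..
  TTT.TT
  TTTTTT
  TFTTTT
  F.FTTT
  ....TT
Step 3: 4 trees catch fire, 3 burn out
  TTTT..
  TTT.TT
  TFTTTT
  F.FTTT
  ...FTT
  ....TT
Step 4: 5 trees catch fire, 4 burn out
  TTTT..
  TFT.TT
  F.FTTT
  ...FTT
  ....FT
  ....TT

TTTT..
TFT.TT
F.FTTT
...FTT
....FT
....TT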